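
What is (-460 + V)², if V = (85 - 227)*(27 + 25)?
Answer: 61528336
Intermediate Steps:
V = -7384 (V = -142*52 = -7384)
(-460 + V)² = (-460 - 7384)² = (-7844)² = 61528336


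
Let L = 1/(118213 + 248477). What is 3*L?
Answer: 1/122230 ≈ 8.1813e-6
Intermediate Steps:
L = 1/366690 ≈ 2.7271e-6
3*L = 3*(1/366690) = 1/122230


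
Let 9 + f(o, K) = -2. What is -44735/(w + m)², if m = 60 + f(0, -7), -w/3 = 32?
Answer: -44735/2209 ≈ -20.251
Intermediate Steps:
w = -96 (w = -3*32 = -96)
f(o, K) = -11 (f(o, K) = -9 - 2 = -11)
m = 49 (m = 60 - 11 = 49)
-44735/(w + m)² = -44735/(-96 + 49)² = -44735/((-47)²) = -44735/2209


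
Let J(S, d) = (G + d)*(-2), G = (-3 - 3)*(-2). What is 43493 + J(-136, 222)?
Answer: 43025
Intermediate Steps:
G = 12 (G = -6*(-2) = 12)
J(S, d) = -24 - 2*d (J(S, d) = (12 + d)*(-2) = -24 - 2*d)
43493 + J(-136, 222) = 43493 + (-24 - 2*222) = 43493 + (-24 - 444) = 43493 - 468 = 43025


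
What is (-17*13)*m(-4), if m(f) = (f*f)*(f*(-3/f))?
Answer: 10608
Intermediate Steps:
m(f) = -3*f**2 (m(f) = f**2*(-3) = -3*f**2)
(-17*13)*m(-4) = (-17*13)*(-3*(-4)**2) = -(-663)*16 = -221*(-48) = 10608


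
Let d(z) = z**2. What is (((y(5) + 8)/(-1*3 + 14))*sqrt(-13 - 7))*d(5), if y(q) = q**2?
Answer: 150*I*sqrt(5) ≈ 335.41*I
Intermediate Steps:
(((y(5) + 8)/(-1*3 + 14))*sqrt(-13 - 7))*d(5) = (((5**2 + 8)/(-1*3 + 14))*sqrt(-13 - 7))*5**2 = (((25 + 8)/(-3 + 14))*sqrt(-20))*25 = ((33/11)*(2*I*sqrt(5)))*25 = ((33*(1/11))*(2*I*sqrt(5)))*25 = (3*(2*I*sqrt(5)))*25 = (6*I*sqrt(5))*25 = 150*I*sqrt(5)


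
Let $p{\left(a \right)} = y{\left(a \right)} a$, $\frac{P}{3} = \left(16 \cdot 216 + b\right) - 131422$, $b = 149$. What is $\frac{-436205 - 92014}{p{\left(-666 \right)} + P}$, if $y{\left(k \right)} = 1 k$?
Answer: $- \frac{176073}{20035} \approx -8.7883$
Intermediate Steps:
$y{\left(k \right)} = k$
$P = -383451$ ($P = 3 \left(\left(16 \cdot 216 + 149\right) - 131422\right) = 3 \left(\left(3456 + 149\right) - 131422\right) = 3 \left(3605 - 131422\right) = 3 \left(-127817\right) = -383451$)
$p{\left(a \right)} = a^{2}$ ($p{\left(a \right)} = a a = a^{2}$)
$\frac{-436205 - 92014}{p{\left(-666 \right)} + P} = \frac{-436205 - 92014}{\left(-666\right)^{2} - 383451} = - \frac{528219}{443556 - 383451} = - \frac{528219}{60105} = \left(-528219\right) \frac{1}{60105} = - \frac{176073}{20035}$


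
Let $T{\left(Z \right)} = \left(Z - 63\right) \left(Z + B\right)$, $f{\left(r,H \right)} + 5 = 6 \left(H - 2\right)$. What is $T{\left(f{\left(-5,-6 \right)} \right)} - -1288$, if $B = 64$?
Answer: $12$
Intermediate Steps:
$f{\left(r,H \right)} = -17 + 6 H$ ($f{\left(r,H \right)} = -5 + 6 \left(H - 2\right) = -5 + 6 \left(-2 + H\right) = -5 + \left(-12 + 6 H\right) = -17 + 6 H$)
$T{\left(Z \right)} = \left(-63 + Z\right) \left(64 + Z\right)$ ($T{\left(Z \right)} = \left(Z - 63\right) \left(Z + 64\right) = \left(-63 + Z\right) \left(64 + Z\right)$)
$T{\left(f{\left(-5,-6 \right)} \right)} - -1288 = \left(-4032 + \left(-17 + 6 \left(-6\right)\right) + \left(-17 + 6 \left(-6\right)\right)^{2}\right) - -1288 = \left(-4032 - 53 + \left(-17 - 36\right)^{2}\right) + 1288 = \left(-4032 - 53 + \left(-53\right)^{2}\right) + 1288 = \left(-4032 - 53 + 2809\right) + 1288 = -1276 + 1288 = 12$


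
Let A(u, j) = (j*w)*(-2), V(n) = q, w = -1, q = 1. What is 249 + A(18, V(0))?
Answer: 251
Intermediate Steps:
V(n) = 1
A(u, j) = 2*j (A(u, j) = (j*(-1))*(-2) = -j*(-2) = 2*j)
249 + A(18, V(0)) = 249 + 2*1 = 249 + 2 = 251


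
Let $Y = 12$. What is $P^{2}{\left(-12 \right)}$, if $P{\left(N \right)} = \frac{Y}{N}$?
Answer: $1$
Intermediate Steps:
$P{\left(N \right)} = \frac{12}{N}$
$P^{2}{\left(-12 \right)} = \left(\frac{12}{-12}\right)^{2} = \left(12 \left(- \frac{1}{12}\right)\right)^{2} = \left(-1\right)^{2} = 1$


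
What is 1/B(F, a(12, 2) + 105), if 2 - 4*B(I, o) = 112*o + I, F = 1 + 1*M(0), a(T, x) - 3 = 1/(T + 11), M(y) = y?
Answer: -92/278297 ≈ -0.00033058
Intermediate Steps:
a(T, x) = 3 + 1/(11 + T) (a(T, x) = 3 + 1/(T + 11) = 3 + 1/(11 + T))
F = 1 (F = 1 + 1*0 = 1 + 0 = 1)
B(I, o) = 1/2 - 28*o - I/4 (B(I, o) = 1/2 - (112*o + I)/4 = 1/2 - (I + 112*o)/4 = 1/2 + (-28*o - I/4) = 1/2 - 28*o - I/4)
1/B(F, a(12, 2) + 105) = 1/(1/2 - 28*((34 + 3*12)/(11 + 12) + 105) - 1/4*1) = 1/(1/2 - 28*((34 + 36)/23 + 105) - 1/4) = 1/(1/2 - 28*((1/23)*70 + 105) - 1/4) = 1/(1/2 - 28*(70/23 + 105) - 1/4) = 1/(1/2 - 28*2485/23 - 1/4) = 1/(1/2 - 69580/23 - 1/4) = 1/(-278297/92) = -92/278297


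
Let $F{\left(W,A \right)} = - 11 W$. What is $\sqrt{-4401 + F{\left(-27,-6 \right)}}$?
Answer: $6 i \sqrt{114} \approx 64.063 i$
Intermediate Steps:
$\sqrt{-4401 + F{\left(-27,-6 \right)}} = \sqrt{-4401 - -297} = \sqrt{-4401 + 297} = \sqrt{-4104} = 6 i \sqrt{114}$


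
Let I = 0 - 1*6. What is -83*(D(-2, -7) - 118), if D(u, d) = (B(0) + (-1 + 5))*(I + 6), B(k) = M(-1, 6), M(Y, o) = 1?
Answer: 9794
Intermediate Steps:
I = -6 (I = 0 - 6 = -6)
B(k) = 1
D(u, d) = 0 (D(u, d) = (1 + (-1 + 5))*(-6 + 6) = (1 + 4)*0 = 5*0 = 0)
-83*(D(-2, -7) - 118) = -83*(0 - 118) = -83*(-118) = 9794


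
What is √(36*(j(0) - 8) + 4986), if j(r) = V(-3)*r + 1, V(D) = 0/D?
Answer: 3*√526 ≈ 68.804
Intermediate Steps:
V(D) = 0
j(r) = 1 (j(r) = 0*r + 1 = 0 + 1 = 1)
√(36*(j(0) - 8) + 4986) = √(36*(1 - 8) + 4986) = √(36*(-7) + 4986) = √(-252 + 4986) = √4734 = 3*√526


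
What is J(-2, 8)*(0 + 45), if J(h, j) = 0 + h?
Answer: -90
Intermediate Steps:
J(h, j) = h
J(-2, 8)*(0 + 45) = -2*(0 + 45) = -2*45 = -90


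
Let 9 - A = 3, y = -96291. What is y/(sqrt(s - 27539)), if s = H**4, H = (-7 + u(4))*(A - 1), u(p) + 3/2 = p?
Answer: -385164*sqrt(3660001)/3660001 ≈ -201.33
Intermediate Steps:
A = 6 (A = 9 - 1*3 = 9 - 3 = 6)
u(p) = -3/2 + p
H = -45/2 (H = (-7 + (-3/2 + 4))*(6 - 1) = (-7 + 5/2)*5 = -9/2*5 = -45/2 ≈ -22.500)
s = 4100625/16 (s = (-45/2)**4 = 4100625/16 ≈ 2.5629e+5)
y/(sqrt(s - 27539)) = -96291/sqrt(4100625/16 - 27539) = -96291*4*sqrt(3660001)/3660001 = -385164*sqrt(3660001)/3660001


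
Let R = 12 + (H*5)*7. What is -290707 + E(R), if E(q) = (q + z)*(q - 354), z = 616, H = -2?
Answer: -520603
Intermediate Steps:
R = -58 (R = 12 - 2*5*7 = 12 - 10*7 = 12 - 70 = -58)
E(q) = (-354 + q)*(616 + q) (E(q) = (q + 616)*(q - 354) = (616 + q)*(-354 + q) = (-354 + q)*(616 + q))
-290707 + E(R) = -290707 + (-218064 + (-58)² + 262*(-58)) = -290707 + (-218064 + 3364 - 15196) = -290707 - 229896 = -520603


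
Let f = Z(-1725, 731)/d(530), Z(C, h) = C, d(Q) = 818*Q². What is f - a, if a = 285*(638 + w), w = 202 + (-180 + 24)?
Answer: -1791702897189/9191048 ≈ -1.9494e+5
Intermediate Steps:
w = 46 (w = 202 - 156 = 46)
f = -69/9191048 (f = -1725/(818*530²) = -1725/(818*280900) = -1725/229776200 = -1725*1/229776200 = -69/9191048 ≈ -7.5073e-6)
a = 194940 (a = 285*(638 + 46) = 285*684 = 194940)
f - a = -69/9191048 - 1*194940 = -69/9191048 - 194940 = -1791702897189/9191048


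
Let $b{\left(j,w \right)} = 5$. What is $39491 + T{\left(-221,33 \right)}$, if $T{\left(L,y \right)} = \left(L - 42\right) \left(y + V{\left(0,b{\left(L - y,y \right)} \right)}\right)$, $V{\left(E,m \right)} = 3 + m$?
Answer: $28708$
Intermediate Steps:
$T{\left(L,y \right)} = \left(-42 + L\right) \left(8 + y\right)$ ($T{\left(L,y \right)} = \left(L - 42\right) \left(y + \left(3 + 5\right)\right) = \left(-42 + L\right) \left(y + 8\right) = \left(-42 + L\right) \left(8 + y\right)$)
$39491 + T{\left(-221,33 \right)} = 39491 - 10783 = 28708$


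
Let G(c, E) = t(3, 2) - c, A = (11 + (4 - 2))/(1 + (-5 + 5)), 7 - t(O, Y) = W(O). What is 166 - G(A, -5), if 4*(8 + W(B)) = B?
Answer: 659/4 ≈ 164.75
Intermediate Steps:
W(B) = -8 + B/4
t(O, Y) = 15 - O/4 (t(O, Y) = 7 - (-8 + O/4) = 7 + (8 - O/4) = 15 - O/4)
A = 13 (A = (11 + 2)/(1 + 0) = 13/1 = 13*1 = 13)
G(c, E) = 57/4 - c (G(c, E) = (15 - 1/4*3) - c = (15 - 3/4) - c = 57/4 - c)
166 - G(A, -5) = 166 - (57/4 - 1*13) = 166 - (57/4 - 13) = 166 - 1*5/4 = 166 - 5/4 = 659/4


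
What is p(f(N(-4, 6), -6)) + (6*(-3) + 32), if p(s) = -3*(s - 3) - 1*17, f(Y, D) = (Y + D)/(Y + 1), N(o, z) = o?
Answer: -4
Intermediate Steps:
f(Y, D) = (D + Y)/(1 + Y)
p(s) = -8 - 3*s (p(s) = -3*(-3 + s) - 17 = (9 - 3*s) - 17 = -8 - 3*s)
p(f(N(-4, 6), -6)) + (6*(-3) + 32) = (-8 - 3*(-6 - 4)/(1 - 4)) + (6*(-3) + 32) = (-8 - 3*(-10)/(-3)) + (-18 + 32) = (-8 - (-1)*(-10)) + 14 = (-8 - 3*10/3) + 14 = (-8 - 10) + 14 = -18 + 14 = -4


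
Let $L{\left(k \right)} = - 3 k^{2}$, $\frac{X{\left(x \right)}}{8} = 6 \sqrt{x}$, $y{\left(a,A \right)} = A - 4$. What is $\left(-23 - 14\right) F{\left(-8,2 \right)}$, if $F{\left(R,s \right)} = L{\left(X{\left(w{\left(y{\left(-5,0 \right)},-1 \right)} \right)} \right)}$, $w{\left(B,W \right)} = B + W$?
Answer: $-1278720$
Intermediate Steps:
$y{\left(a,A \right)} = -4 + A$ ($y{\left(a,A \right)} = A - 4 = -4 + A$)
$X{\left(x \right)} = 48 \sqrt{x}$ ($X{\left(x \right)} = 8 \cdot 6 \sqrt{x} = 48 \sqrt{x}$)
$F{\left(R,s \right)} = 34560$ ($F{\left(R,s \right)} = - 3 \left(48 \sqrt{\left(-4 + 0\right) - 1}\right)^{2} = - 3 \left(48 \sqrt{-4 - 1}\right)^{2} = - 3 \left(48 \sqrt{-5}\right)^{2} = - 3 \left(48 i \sqrt{5}\right)^{2} = \left(-3\right) \left(-11520\right) = 34560$)
$\left(-23 - 14\right) F{\left(-8,2 \right)} = \left(-23 - 14\right) 34560 = \left(-37\right) 34560 = -1278720$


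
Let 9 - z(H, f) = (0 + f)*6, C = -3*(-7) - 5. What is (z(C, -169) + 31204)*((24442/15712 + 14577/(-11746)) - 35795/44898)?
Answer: -2301477698696527/147965489616 ≈ -15554.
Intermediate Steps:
C = 16 (C = 21 - 5 = 16)
z(H, f) = 9 - 6*f (z(H, f) = 9 - (0 + f)*6 = 9 - f*6 = 9 - 6*f)
(z(C, -169) + 31204)*((24442/15712 + 14577/(-11746)) - 35795/44898) = ((9 - 6*(-169)) + 31204)*((24442/15712 + 14577/(-11746)) - 35795/44898) = ((9 + 1014) + 31204)*((24442*(1/15712) + 14577*(-1/11746)) - 35795*1/44898) = (1023 + 31204)*((12221/7856 - 14577/11746) - 35795/44898) = 32227*(14515477/46138288 - 35795/44898) = 32227*(-71414580901/147965489616) = -2301477698696527/147965489616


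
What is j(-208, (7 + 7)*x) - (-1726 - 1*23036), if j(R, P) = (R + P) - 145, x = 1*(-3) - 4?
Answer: 24311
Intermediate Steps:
x = -7 (x = -3 - 4 = -7)
j(R, P) = -145 + P + R (j(R, P) = (P + R) - 145 = -145 + P + R)
j(-208, (7 + 7)*x) - (-1726 - 1*23036) = (-145 + (7 + 7)*(-7) - 208) - (-1726 - 1*23036) = (-145 + 14*(-7) - 208) - (-1726 - 23036) = (-145 - 98 - 208) - 1*(-24762) = -451 + 24762 = 24311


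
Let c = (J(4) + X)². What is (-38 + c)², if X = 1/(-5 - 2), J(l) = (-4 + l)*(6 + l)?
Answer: 3463321/2401 ≈ 1442.4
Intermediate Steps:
X = -⅐ (X = 1/(-7) = -⅐ ≈ -0.14286)
c = 1/49 (c = ((-24 + 4² + 2*4) - ⅐)² = ((-24 + 16 + 8) - ⅐)² = (0 - ⅐)² = (-⅐)² = 1/49 ≈ 0.020408)
(-38 + c)² = (-38 + 1/49)² = (-1861/49)² = 3463321/2401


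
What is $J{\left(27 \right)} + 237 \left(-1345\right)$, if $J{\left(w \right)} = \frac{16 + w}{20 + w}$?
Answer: $- \frac{14981912}{47} \approx -3.1876 \cdot 10^{5}$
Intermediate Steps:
$J{\left(w \right)} = \frac{16 + w}{20 + w}$
$J{\left(27 \right)} + 237 \left(-1345\right) = \frac{16 + 27}{20 + 27} + 237 \left(-1345\right) = \frac{1}{47} \cdot 43 - 318765 = \frac{43}{47} - 318765 = - \frac{14981912}{47}$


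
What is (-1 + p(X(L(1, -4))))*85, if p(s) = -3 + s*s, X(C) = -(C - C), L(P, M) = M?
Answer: -340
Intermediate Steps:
X(C) = 0 (X(C) = -1*0 = 0)
p(s) = -3 + s²
(-1 + p(X(L(1, -4))))*85 = (-1 + (-3 + 0²))*85 = (-1 + (-3 + 0))*85 = (-1 - 3)*85 = -4*85 = -340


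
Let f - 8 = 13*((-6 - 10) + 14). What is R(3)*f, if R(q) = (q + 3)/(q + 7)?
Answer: -54/5 ≈ -10.800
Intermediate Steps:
R(q) = (3 + q)/(7 + q)
f = -18 (f = 8 + 13*((-6 - 10) + 14) = 8 + 13*(-16 + 14) = 8 + 13*(-2) = 8 - 26 = -18)
R(3)*f = ((3 + 3)/(7 + 3))*(-18) = (6/10)*(-18) = ((⅒)*6)*(-18) = (⅗)*(-18) = -54/5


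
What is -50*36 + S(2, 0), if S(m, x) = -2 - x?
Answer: -1802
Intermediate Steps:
-50*36 + S(2, 0) = -50*36 + (-2 - 1*0) = -1800 + (-2 + 0) = -1800 - 2 = -1802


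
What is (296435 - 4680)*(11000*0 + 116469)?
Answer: 33980413095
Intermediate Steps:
(296435 - 4680)*(11000*0 + 116469) = 291755*(0 + 116469) = 291755*116469 = 33980413095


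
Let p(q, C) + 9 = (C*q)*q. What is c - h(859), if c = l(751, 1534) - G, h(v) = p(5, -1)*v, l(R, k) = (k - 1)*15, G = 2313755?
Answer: -2261554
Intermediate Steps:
p(q, C) = -9 + C*q² (p(q, C) = -9 + (C*q)*q = -9 + C*q²)
l(R, k) = -15 + 15*k (l(R, k) = (-1 + k)*15 = -15 + 15*k)
h(v) = -34*v (h(v) = (-9 - 1*5²)*v = (-9 - 1*25)*v = (-9 - 25)*v = -34*v)
c = -2290760 (c = (-15 + 15*1534) - 1*2313755 = (-15 + 23010) - 2313755 = 22995 - 2313755 = -2290760)
c - h(859) = -2290760 - (-34)*859 = -2290760 - 1*(-29206) = -2290760 + 29206 = -2261554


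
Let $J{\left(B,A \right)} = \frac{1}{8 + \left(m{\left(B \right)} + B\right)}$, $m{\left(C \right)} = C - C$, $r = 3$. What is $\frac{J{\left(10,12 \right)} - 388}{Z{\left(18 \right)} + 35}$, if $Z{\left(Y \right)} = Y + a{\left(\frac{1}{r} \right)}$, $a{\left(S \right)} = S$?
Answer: $- \frac{6983}{960} \approx -7.274$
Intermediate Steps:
$m{\left(C \right)} = 0$
$Z{\left(Y \right)} = \frac{1}{3} + Y$ ($Z{\left(Y \right)} = Y + \frac{1}{3} = \frac{1}{3} + Y$)
$J{\left(B,A \right)} = \frac{1}{8 + B}$ ($J{\left(B,A \right)} = \frac{1}{8 + \left(0 + B\right)} = \frac{1}{8 + B}$)
$\frac{J{\left(10,12 \right)} - 388}{Z{\left(18 \right)} + 35} = \frac{\frac{1}{8 + 10} - 388}{\left(\frac{1}{3} + 18\right) + 35} = \frac{\frac{1}{18} - 388}{\frac{55}{3} + 35} = \frac{\frac{1}{18} - 388}{\frac{160}{3}} = \left(- \frac{6983}{18}\right) \frac{3}{160} = - \frac{6983}{960}$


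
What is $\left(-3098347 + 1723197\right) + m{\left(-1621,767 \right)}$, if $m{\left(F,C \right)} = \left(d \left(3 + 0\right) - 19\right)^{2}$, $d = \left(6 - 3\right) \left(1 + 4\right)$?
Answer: $-1374474$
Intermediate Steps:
$d = 15$ ($d = 3 \cdot 5 = 15$)
$m{\left(F,C \right)} = 676$ ($m{\left(F,C \right)} = \left(15 \left(3 + 0\right) - 19\right)^{2} = \left(15 \cdot 3 - 19\right)^{2} = \left(45 - 19\right)^{2} = 26^{2} = 676$)
$\left(-3098347 + 1723197\right) + m{\left(-1621,767 \right)} = \left(-3098347 + 1723197\right) + 676 = -1375150 + 676 = -1374474$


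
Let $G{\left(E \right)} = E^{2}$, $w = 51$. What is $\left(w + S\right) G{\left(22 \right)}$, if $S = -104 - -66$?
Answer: $6292$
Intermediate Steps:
$S = -38$ ($S = -104 + 66 = -38$)
$\left(w + S\right) G{\left(22 \right)} = \left(51 - 38\right) 22^{2} = 13 \cdot 484 = 6292$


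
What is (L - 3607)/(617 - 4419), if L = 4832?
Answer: -1225/3802 ≈ -0.32220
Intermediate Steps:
(L - 3607)/(617 - 4419) = (4832 - 3607)/(617 - 4419) = 1225/(-3802) = 1225*(-1/3802) = -1225/3802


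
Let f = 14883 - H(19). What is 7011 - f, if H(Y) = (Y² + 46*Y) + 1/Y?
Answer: -126102/19 ≈ -6636.9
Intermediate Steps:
H(Y) = 1/Y + Y² + 46*Y
f = 259311/19 (f = 14883 - (1 + 19²*(46 + 19))/19 = 14883 - (1 + 361*65)/19 = 14883 - (1 + 23465)/19 = 14883 - 23466/19 = 259311/19 ≈ 13648.)
7011 - f = 7011 - 1*259311/19 = 7011 - 259311/19 = -126102/19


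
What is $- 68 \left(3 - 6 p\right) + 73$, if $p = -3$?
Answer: $-1355$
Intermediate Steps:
$- 68 \left(3 - 6 p\right) + 73 = - 68 \left(3 - -18\right) + 73 = - 68 \left(3 + 18\right) + 73 = \left(-68\right) 21 + 73 = -1428 + 73 = -1355$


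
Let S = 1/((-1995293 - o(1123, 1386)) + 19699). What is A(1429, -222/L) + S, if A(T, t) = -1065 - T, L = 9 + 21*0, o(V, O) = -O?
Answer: -4923674753/1974208 ≈ -2494.0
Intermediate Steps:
L = 9 (L = 9 + 0 = 9)
S = -1/1974208 (S = 1/((-1995293 - (-1)*1386) + 19699) = 1/((-1995293 - 1*(-1386)) + 19699) = 1/((-1995293 + 1386) + 19699) = 1/(-1993907 + 19699) = 1/(-1974208) = -1/1974208 ≈ -5.0653e-7)
A(1429, -222/L) + S = (-1065 - 1*1429) - 1/1974208 = (-1065 - 1429) - 1/1974208 = -2494 - 1/1974208 = -4923674753/1974208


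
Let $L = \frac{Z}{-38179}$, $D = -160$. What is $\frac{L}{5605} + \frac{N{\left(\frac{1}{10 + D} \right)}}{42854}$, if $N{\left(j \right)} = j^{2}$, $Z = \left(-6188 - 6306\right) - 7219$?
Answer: $\frac{3801556857659}{41267108987685000} \approx 9.2121 \cdot 10^{-5}$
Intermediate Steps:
$Z = -19713$ ($Z = -12494 - 7219 = -19713$)
$L = \frac{19713}{38179}$ ($L = - \frac{19713}{-38179} = \left(-19713\right) \left(- \frac{1}{38179}\right) = \frac{19713}{38179} \approx 0.51633$)
$\frac{L}{5605} + \frac{N{\left(\frac{1}{10 + D} \right)}}{42854} = \frac{19713}{38179 \cdot 5605} + \frac{\left(\frac{1}{10 - 160}\right)^{2}}{42854} = \frac{19713}{38179} \cdot \frac{1}{5605} + \left(\frac{1}{-150}\right)^{2} \cdot \frac{1}{42854} = \frac{19713}{213993295} + \left(- \frac{1}{150}\right)^{2} \cdot \frac{1}{42854} = \frac{19713}{213993295} + \frac{1}{22500} \cdot \frac{1}{42854} = \frac{19713}{213993295} + \frac{1}{964215000} = \frac{3801556857659}{41267108987685000}$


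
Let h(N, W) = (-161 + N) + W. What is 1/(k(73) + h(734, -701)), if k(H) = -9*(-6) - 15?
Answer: -1/89 ≈ -0.011236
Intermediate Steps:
k(H) = 39 (k(H) = 54 - 15 = 39)
h(N, W) = -161 + N + W
1/(k(73) + h(734, -701)) = 1/(39 + (-161 + 734 - 701)) = 1/(39 - 128) = 1/(-89) = -1/89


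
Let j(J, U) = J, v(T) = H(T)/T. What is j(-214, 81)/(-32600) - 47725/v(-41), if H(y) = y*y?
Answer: 777921887/668300 ≈ 1164.0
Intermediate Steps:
H(y) = y²
v(T) = T (v(T) = T²/T = T)
j(-214, 81)/(-32600) - 47725/v(-41) = -214/(-32600) - 47725/(-41) = -214*(-1/32600) - 47725*(-1/41) = 107/16300 + 47725/41 = 777921887/668300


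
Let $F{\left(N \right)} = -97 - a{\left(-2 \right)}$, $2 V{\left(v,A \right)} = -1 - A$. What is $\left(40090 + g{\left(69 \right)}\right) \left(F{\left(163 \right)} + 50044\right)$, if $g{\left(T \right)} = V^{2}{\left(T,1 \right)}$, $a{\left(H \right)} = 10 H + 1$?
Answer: $2003186906$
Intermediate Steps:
$V{\left(v,A \right)} = - \frac{1}{2} - \frac{A}{2}$ ($V{\left(v,A \right)} = \frac{-1 - A}{2} = - \frac{1}{2} - \frac{A}{2}$)
$a{\left(H \right)} = 1 + 10 H$
$g{\left(T \right)} = 1$ ($g{\left(T \right)} = \left(- \frac{1}{2} - \frac{1}{2}\right)^{2} = \left(-1\right)^{2} = 1$)
$F{\left(N \right)} = -78$ ($F{\left(N \right)} = -97 - \left(1 + 10 \left(-2\right)\right) = -97 - \left(1 - 20\right) = -97 - -19 = -97 + 19 = -78$)
$\left(40090 + g{\left(69 \right)}\right) \left(F{\left(163 \right)} + 50044\right) = \left(40090 + 1\right) \left(-78 + 50044\right) = 40091 \cdot 49966 = 2003186906$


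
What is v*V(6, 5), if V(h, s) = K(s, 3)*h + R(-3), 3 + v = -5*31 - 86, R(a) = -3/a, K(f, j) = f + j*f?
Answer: -29524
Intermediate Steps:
K(f, j) = f + f*j
v = -244 (v = -3 + (-5*31 - 86) = -3 + (-155 - 86) = -3 - 241 = -244)
V(h, s) = 1 + 4*h*s (V(h, s) = (s*(1 + 3))*h - 3/(-3) = (s*4)*h - 3*(-⅓) = (4*s)*h + 1 = 4*h*s + 1 = 1 + 4*h*s)
v*V(6, 5) = -244*(1 + 4*6*5) = -244*(1 + 120) = -244*121 = -29524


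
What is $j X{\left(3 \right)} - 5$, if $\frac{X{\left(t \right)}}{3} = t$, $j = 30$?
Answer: $265$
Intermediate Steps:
$X{\left(t \right)} = 3 t$
$j X{\left(3 \right)} - 5 = 30 \cdot 3 \cdot 3 - 5 = 30 \cdot 9 - 5 = 270 - 5 = 265$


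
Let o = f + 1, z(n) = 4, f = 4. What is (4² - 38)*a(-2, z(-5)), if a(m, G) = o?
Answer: -110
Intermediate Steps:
o = 5 (o = 4 + 1 = 5)
a(m, G) = 5
(4² - 38)*a(-2, z(-5)) = (4² - 38)*5 = (16 - 38)*5 = -22*5 = -110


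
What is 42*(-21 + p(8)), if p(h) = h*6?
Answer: 1134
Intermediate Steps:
p(h) = 6*h
42*(-21 + p(8)) = 42*(-21 + 6*8) = 42*(-21 + 48) = 42*27 = 1134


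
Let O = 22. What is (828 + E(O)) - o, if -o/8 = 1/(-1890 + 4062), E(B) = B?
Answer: 461552/543 ≈ 850.00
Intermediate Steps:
o = -2/543 (o = -8/(-1890 + 4062) = -8/2172 = -8*1/2172 = -2/543 ≈ -0.0036832)
(828 + E(O)) - o = (828 + 22) - 1*(-2/543) = 850 + 2/543 = 461552/543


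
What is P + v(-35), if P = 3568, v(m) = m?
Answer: 3533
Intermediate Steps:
P + v(-35) = 3568 - 35 = 3533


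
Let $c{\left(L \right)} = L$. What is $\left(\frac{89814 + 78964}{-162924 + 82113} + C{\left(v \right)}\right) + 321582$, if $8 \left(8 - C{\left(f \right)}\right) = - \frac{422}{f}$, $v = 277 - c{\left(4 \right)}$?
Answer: $\frac{9459579702875}{29415204} \approx 3.2159 \cdot 10^{5}$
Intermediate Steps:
$v = 273$ ($v = 277 - 4 = 273$)
$C{\left(f \right)} = 8 + \frac{211}{4 f}$ ($C{\left(f \right)} = 8 - \frac{\left(-422\right) \frac{1}{f}}{8} = 8 + \frac{211}{4 f}$)
$\left(\frac{89814 + 78964}{-162924 + 82113} + C{\left(v \right)}\right) + 321582 = \left(\frac{89814 + 78964}{-162924 + 82113} + \left(8 + \frac{211}{4 \cdot 273}\right)\right) + 321582 = \left(\frac{168778}{-80811} + \left(8 + \frac{211}{4} \cdot \frac{1}{273}\right)\right) + 321582 = \left(168778 \left(- \frac{1}{80811}\right) + \left(8 + \frac{211}{1092}\right)\right) + 321582 = \left(- \frac{168778}{80811} + \frac{8947}{1092}\right) + 321582 = \frac{179570147}{29415204} + 321582 = \frac{9459579702875}{29415204}$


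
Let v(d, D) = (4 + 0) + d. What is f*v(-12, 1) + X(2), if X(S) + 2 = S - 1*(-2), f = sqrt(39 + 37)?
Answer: 2 - 16*sqrt(19) ≈ -67.742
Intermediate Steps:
v(d, D) = 4 + d
f = 2*sqrt(19) (f = sqrt(76) = 2*sqrt(19) ≈ 8.7178)
X(S) = S (X(S) = -2 + (S - 1*(-2)) = -2 + (S + 2) = -2 + (2 + S) = S)
f*v(-12, 1) + X(2) = (2*sqrt(19))*(4 - 12) + 2 = (2*sqrt(19))*(-8) + 2 = -16*sqrt(19) + 2 = 2 - 16*sqrt(19)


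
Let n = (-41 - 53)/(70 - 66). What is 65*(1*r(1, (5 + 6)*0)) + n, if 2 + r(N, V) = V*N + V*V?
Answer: -307/2 ≈ -153.50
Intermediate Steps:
r(N, V) = -2 + V² + N*V (r(N, V) = -2 + (V*N + V*V) = -2 + (N*V + V²) = -2 + (V² + N*V) = -2 + V² + N*V)
n = -47/2 (n = -94/4 = -94*¼ = -47/2 ≈ -23.500)
65*(1*r(1, (5 + 6)*0)) + n = 65*(1*(-2 + ((5 + 6)*0)² + 1*((5 + 6)*0))) - 47/2 = 65*(1*(-2 + (11*0)² + 1*(11*0))) - 47/2 = 65*(1*(-2 + 0² + 1*0)) - 47/2 = 65*(1*(-2 + 0 + 0)) - 47/2 = 65*(1*(-2)) - 47/2 = 65*(-2) - 47/2 = -130 - 47/2 = -307/2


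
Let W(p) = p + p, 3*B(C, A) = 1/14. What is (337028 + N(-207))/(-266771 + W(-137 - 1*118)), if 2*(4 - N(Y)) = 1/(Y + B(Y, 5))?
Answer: -2929819197/2323473733 ≈ -1.2610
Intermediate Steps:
B(C, A) = 1/42 (B(C, A) = (1/3)/14 = (1/3)*(1/14) = 1/42)
N(Y) = 4 - 1/(2*(1/42 + Y)) (N(Y) = 4 - 1/(2*(Y + 1/42)) = 4 - 1/(2*(1/42 + Y)))
W(p) = 2*p
(337028 + N(-207))/(-266771 + W(-137 - 1*118)) = (337028 + (-17 + 168*(-207))/(1 + 42*(-207)))/(-266771 + 2*(-137 - 1*118)) = (337028 + (-17 - 34776)/(1 - 8694))/(-266771 + 2*(-137 - 118)) = (337028 - 34793/(-8693))/(-266771 + 2*(-255)) = (337028 - 1/8693*(-34793))/(-266771 - 510) = (337028 + 34793/8693)/(-267281) = (2929819197/8693)*(-1/267281) = -2929819197/2323473733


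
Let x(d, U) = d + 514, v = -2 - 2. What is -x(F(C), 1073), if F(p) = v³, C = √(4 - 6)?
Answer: -450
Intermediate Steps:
C = I*√2 (C = √(-2) = I*√2 ≈ 1.4142*I)
v = -4
F(p) = -64 (F(p) = (-4)³ = -64)
x(d, U) = 514 + d
-x(F(C), 1073) = -(514 - 64) = -1*450 = -450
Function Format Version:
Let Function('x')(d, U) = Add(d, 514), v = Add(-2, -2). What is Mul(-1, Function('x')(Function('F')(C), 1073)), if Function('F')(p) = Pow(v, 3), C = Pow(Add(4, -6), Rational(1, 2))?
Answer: -450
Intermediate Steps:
C = Mul(I, Pow(2, Rational(1, 2))) (C = Pow(-2, Rational(1, 2)) = Mul(I, Pow(2, Rational(1, 2))) ≈ Mul(1.4142, I))
v = -4
Function('F')(p) = -64 (Function('F')(p) = Pow(-4, 3) = -64)
Function('x')(d, U) = Add(514, d)
Mul(-1, Function('x')(Function('F')(C), 1073)) = Mul(-1, Add(514, -64)) = Mul(-1, 450) = -450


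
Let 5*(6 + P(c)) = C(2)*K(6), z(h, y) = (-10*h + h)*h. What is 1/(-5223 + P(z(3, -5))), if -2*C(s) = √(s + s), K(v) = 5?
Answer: -1/5230 ≈ -0.00019120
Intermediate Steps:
C(s) = -√2*√s/2 (C(s) = -√(s + s)/2 = -√2*√s/2)
z(h, y) = -9*h² (z(h, y) = (-9*h)*h = -9*h²)
P(c) = -7 (P(c) = -6 + (-√2*√2/2*5)/5 = -6 + (-1*5)/5 = -6 + (⅕)*(-5) = -6 - 1 = -7)
1/(-5223 + P(z(3, -5))) = 1/(-5223 - 7) = 1/(-5230) = -1/5230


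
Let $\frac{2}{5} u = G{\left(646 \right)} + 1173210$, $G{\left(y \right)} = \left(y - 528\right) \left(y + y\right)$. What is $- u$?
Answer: $-3314165$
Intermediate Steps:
$G{\left(y \right)} = 2 y \left(-528 + y\right)$ ($G{\left(y \right)} = \left(-528 + y\right) 2 y = 2 y \left(-528 + y\right)$)
$u = 3314165$ ($u = \frac{5 \left(2 \cdot 646 \left(-528 + 646\right) + 1173210\right)}{2} = \frac{5 \left(2 \cdot 646 \cdot 118 + 1173210\right)}{2} = \frac{5 \left(152456 + 1173210\right)}{2} = \frac{5}{2} \cdot 1325666 = 3314165$)
$- u = \left(-1\right) 3314165 = -3314165$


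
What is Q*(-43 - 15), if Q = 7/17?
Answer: -406/17 ≈ -23.882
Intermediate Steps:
Q = 7/17 (Q = 7*(1/17) = 7/17 ≈ 0.41176)
Q*(-43 - 15) = 7*(-43 - 15)/17 = (7/17)*(-58) = -406/17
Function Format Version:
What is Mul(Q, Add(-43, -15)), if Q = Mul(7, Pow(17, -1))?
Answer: Rational(-406, 17) ≈ -23.882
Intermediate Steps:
Q = Rational(7, 17) (Q = Mul(7, Rational(1, 17)) = Rational(7, 17) ≈ 0.41176)
Mul(Q, Add(-43, -15)) = Mul(Rational(7, 17), Add(-43, -15)) = Mul(Rational(7, 17), -58) = Rational(-406, 17)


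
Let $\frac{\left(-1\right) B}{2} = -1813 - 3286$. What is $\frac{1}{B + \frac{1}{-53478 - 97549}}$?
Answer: $\frac{151027}{1540173345} \approx 9.8058 \cdot 10^{-5}$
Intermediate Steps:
$B = 10198$ ($B = - 2 \left(-1813 - 3286\right) = \left(-2\right) \left(-5099\right) = 10198$)
$\frac{1}{B + \frac{1}{-53478 - 97549}} = \frac{1}{10198 + \frac{1}{-53478 - 97549}} = \frac{1}{10198 + \frac{1}{-151027}} = \frac{1}{10198 - \frac{1}{151027}} = \frac{1}{\frac{1540173345}{151027}} = \frac{151027}{1540173345}$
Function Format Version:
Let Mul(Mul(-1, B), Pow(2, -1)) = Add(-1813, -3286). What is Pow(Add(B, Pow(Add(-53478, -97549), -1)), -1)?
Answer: Rational(151027, 1540173345) ≈ 9.8058e-5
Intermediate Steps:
B = 10198 (B = Mul(-2, Add(-1813, -3286)) = Mul(-2, -5099) = 10198)
Pow(Add(B, Pow(Add(-53478, -97549), -1)), -1) = Pow(Add(10198, Pow(Add(-53478, -97549), -1)), -1) = Pow(Add(10198, Pow(-151027, -1)), -1) = Pow(Add(10198, Rational(-1, 151027)), -1) = Pow(Rational(1540173345, 151027), -1) = Rational(151027, 1540173345)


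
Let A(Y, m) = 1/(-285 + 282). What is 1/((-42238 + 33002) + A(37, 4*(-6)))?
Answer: -3/27709 ≈ -0.00010827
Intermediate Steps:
A(Y, m) = -1/3 (A(Y, m) = 1/(-3) = -1/3)
1/((-42238 + 33002) + A(37, 4*(-6))) = 1/((-42238 + 33002) - 1/3) = 1/(-9236 - 1/3) = 1/(-27709/3) = -3/27709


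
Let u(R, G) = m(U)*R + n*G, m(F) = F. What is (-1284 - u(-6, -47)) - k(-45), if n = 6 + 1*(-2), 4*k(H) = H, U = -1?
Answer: -4363/4 ≈ -1090.8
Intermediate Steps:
k(H) = H/4
n = 4 (n = 6 - 2 = 4)
u(R, G) = -R + 4*G
(-1284 - u(-6, -47)) - k(-45) = (-1284 - (-1*(-6) + 4*(-47))) - (-45)/4 = (-1284 - (6 - 188)) - 1*(-45/4) = (-1284 - 1*(-182)) + 45/4 = (-1284 + 182) + 45/4 = -1102 + 45/4 = -4363/4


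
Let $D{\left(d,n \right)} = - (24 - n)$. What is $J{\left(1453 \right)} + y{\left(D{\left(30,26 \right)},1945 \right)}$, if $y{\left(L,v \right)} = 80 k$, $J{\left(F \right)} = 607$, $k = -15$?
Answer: $-593$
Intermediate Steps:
$D{\left(d,n \right)} = -24 + n$
$y{\left(L,v \right)} = -1200$ ($y{\left(L,v \right)} = 80 \left(-15\right) = -1200$)
$J{\left(1453 \right)} + y{\left(D{\left(30,26 \right)},1945 \right)} = 607 - 1200 = -593$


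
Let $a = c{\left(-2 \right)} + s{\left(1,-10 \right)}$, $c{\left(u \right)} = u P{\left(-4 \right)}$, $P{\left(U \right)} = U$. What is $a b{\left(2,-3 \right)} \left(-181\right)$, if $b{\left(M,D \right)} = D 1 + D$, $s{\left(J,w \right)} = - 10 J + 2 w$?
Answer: $-23892$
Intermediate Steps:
$c{\left(u \right)} = - 4 u$ ($c{\left(u \right)} = u \left(-4\right) = - 4 u$)
$a = -22$ ($a = \left(-4\right) \left(-2\right) + \left(\left(-10\right) 1 + 2 \left(-10\right)\right) = 8 - 30 = -22$)
$b{\left(M,D \right)} = 2 D$ ($b{\left(M,D \right)} = D + D = 2 D$)
$a b{\left(2,-3 \right)} \left(-181\right) = - 22 \cdot 2 \left(-3\right) \left(-181\right) = \left(-22\right) \left(-6\right) \left(-181\right) = 132 \left(-181\right) = -23892$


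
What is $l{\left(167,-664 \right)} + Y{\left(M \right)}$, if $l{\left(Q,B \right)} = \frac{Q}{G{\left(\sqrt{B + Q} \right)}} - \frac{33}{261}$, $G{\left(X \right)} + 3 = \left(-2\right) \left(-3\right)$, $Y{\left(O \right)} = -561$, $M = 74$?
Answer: $- \frac{43975}{87} \approx -505.46$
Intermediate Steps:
$G{\left(X \right)} = 3$ ($G{\left(X \right)} = -3 - -6 = -3 + 6 = 3$)
$l{\left(Q,B \right)} = - \frac{11}{87} + \frac{Q}{3}$ ($l{\left(Q,B \right)} = \frac{Q}{3} - \frac{33}{261} = Q \frac{1}{3} - \frac{11}{87} = \frac{Q}{3} - \frac{11}{87} = - \frac{11}{87} + \frac{Q}{3}$)
$l{\left(167,-664 \right)} + Y{\left(M \right)} = \left(- \frac{11}{87} + \frac{1}{3} \cdot 167\right) - 561 = \left(- \frac{11}{87} + \frac{167}{3}\right) - 561 = \frac{4832}{87} - 561 = - \frac{43975}{87}$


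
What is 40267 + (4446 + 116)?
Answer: 44829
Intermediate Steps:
40267 + (4446 + 116) = 40267 + 4562 = 44829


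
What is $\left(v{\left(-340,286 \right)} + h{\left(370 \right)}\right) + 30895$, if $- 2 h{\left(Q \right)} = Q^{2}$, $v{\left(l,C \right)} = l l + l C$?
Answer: $-19195$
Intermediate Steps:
$v{\left(l,C \right)} = l^{2} + C l$
$h{\left(Q \right)} = - \frac{Q^{2}}{2}$
$\left(v{\left(-340,286 \right)} + h{\left(370 \right)}\right) + 30895 = \left(- 340 \left(286 - 340\right) - \frac{370^{2}}{2}\right) + 30895 = \left(\left(-340\right) \left(-54\right) - 68450\right) + 30895 = \left(18360 - 68450\right) + 30895 = -50090 + 30895 = -19195$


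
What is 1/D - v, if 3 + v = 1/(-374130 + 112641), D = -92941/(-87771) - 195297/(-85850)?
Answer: 1275088503845698/386394571176429 ≈ 3.3000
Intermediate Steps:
D = 1477670461/443243550 (D = -92941*(-1/87771) - 195297*(-1/85850) = 92941/87771 + 195297/85850 = 1477670461/443243550 ≈ 3.3338)
v = -784468/261489 (v = -3 + 1/(-374130 + 112641) = -3 + 1/(-261489) = -3 - 1/261489 = -784468/261489 ≈ -3.0000)
1/D - v = 1/(1477670461/443243550) - 1*(-784468/261489) = 443243550/1477670461 + 784468/261489 = 1275088503845698/386394571176429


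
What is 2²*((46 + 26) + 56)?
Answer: 512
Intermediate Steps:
2²*((46 + 26) + 56) = 4*(72 + 56) = 4*128 = 512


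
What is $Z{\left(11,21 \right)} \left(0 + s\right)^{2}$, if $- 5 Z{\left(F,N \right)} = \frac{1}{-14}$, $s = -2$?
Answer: $\frac{2}{35} \approx 0.057143$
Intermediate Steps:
$Z{\left(F,N \right)} = \frac{1}{70}$ ($Z{\left(F,N \right)} = - \frac{1}{5 \left(-14\right)} = \left(- \frac{1}{5}\right) \left(- \frac{1}{14}\right) = \frac{1}{70}$)
$Z{\left(11,21 \right)} \left(0 + s\right)^{2} = \frac{\left(0 - 2\right)^{2}}{70} = \frac{\left(-2\right)^{2}}{70} = \frac{1}{70} \cdot 4 = \frac{2}{35}$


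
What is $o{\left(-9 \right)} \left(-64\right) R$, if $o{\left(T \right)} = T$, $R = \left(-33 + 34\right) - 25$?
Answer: $-13824$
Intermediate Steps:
$R = -24$ ($R = 1 - 25 = -24$)
$o{\left(-9 \right)} \left(-64\right) R = \left(-9\right) \left(-64\right) \left(-24\right) = 576 \left(-24\right) = -13824$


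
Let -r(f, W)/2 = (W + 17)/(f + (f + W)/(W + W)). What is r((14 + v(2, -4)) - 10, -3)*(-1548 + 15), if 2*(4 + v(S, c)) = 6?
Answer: 14308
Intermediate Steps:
v(S, c) = -1 (v(S, c) = -4 + (½)*6 = -4 + 3 = -1)
r(f, W) = -2*(17 + W)/(f + (W + f)/(2*W)) (r(f, W) = -2*(W + 17)/(f + (f + W)/(W + W)) = -2*(17 + W)/(f + (W + f)/((2*W))) = -2*(17 + W)/(f + (W + f)*(1/(2*W))) = -2*(17 + W)/(f + (W + f)/(2*W)))
r((14 + v(2, -4)) - 10, -3)*(-1548 + 15) = (-4*(-3)*(17 - 3)/(-3 + ((14 - 1) - 10) + 2*(-3)*((14 - 1) - 10)))*(-1548 + 15) = -4*(-3)*14/(-3 + (13 - 10) + 2*(-3)*(13 - 10))*(-1533) = -4*(-3)*14/(-3 + 3 + 2*(-3)*3)*(-1533) = -4*(-3)*14/(-3 + 3 - 18)*(-1533) = -4*(-3)*14/(-18)*(-1533) = -4*(-3)*(-1/18)*14*(-1533) = -28/3*(-1533) = 14308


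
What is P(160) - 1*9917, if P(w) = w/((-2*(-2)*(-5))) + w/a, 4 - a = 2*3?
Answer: -10005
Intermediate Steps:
a = -2 (a = 4 - 2*3 = 4 - 1*6 = 4 - 6 = -2)
P(w) = -11*w/20 (P(w) = w/((-2*(-2)*(-5))) + w/(-2) = w/((4*(-5))) + w*(-1/2) = w/(-20) - w/2 = w*(-1/20) - w/2 = -w/20 - w/2 = -11*w/20)
P(160) - 1*9917 = -11/20*160 - 1*9917 = -88 - 9917 = -10005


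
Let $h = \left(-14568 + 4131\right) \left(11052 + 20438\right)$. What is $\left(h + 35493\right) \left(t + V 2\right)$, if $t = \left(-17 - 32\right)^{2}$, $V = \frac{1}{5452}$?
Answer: $- \frac{2150896529620899}{2726} \approx -7.8903 \cdot 10^{11}$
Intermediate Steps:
$V = \frac{1}{5452} \approx 0.00018342$
$h = -328661130$ ($h = \left(-10437\right) 31490 = -328661130$)
$t = 2401$ ($t = \left(-49\right)^{2} = 2401$)
$\left(h + 35493\right) \left(t + V 2\right) = \left(-328661130 + 35493\right) \left(2401 + \frac{1}{5452} \cdot 2\right) = - 328625637 \left(2401 + \frac{1}{2726}\right) = \left(-328625637\right) \frac{6545127}{2726} = - \frac{2150896529620899}{2726}$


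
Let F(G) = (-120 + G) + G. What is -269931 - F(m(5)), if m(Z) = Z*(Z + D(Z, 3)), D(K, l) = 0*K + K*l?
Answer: -270011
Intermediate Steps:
D(K, l) = K*l (D(K, l) = 0 + K*l = K*l)
m(Z) = 4*Z² (m(Z) = Z*(Z + Z*3) = Z*(Z + 3*Z) = Z*(4*Z) = 4*Z²)
F(G) = -120 + 2*G
-269931 - F(m(5)) = -269931 - (-120 + 2*(4*5²)) = -269931 - (-120 + 2*(4*25)) = -269931 - (-120 + 2*100) = -269931 - (-120 + 200) = -269931 - 1*80 = -269931 - 80 = -270011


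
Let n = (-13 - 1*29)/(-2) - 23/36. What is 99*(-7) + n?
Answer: -24215/36 ≈ -672.64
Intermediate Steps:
n = 733/36 (n = (-13 - 29)*(-½) - 23*1/36 = -42*(-½) - 23/36 = 21 - 23/36 = 733/36 ≈ 20.361)
99*(-7) + n = 99*(-7) + 733/36 = -693 + 733/36 = -24215/36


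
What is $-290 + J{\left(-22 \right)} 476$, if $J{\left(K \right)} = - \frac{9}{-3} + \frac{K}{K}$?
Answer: $1614$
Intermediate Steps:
$J{\left(K \right)} = 4$ ($J{\left(K \right)} = \left(-9\right) \left(- \frac{1}{3}\right) + 1 = 3 + 1 = 4$)
$-290 + J{\left(-22 \right)} 476 = -290 + 4 \cdot 476 = -290 + 1904 = 1614$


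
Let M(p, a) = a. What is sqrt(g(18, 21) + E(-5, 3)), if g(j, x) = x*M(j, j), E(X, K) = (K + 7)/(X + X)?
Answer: sqrt(377) ≈ 19.416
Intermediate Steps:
E(X, K) = (7 + K)/(2*X) (E(X, K) = (7 + K)/((2*X)) = (7 + K)*(1/(2*X)) = (7 + K)/(2*X))
g(j, x) = j*x (g(j, x) = x*j = j*x)
sqrt(g(18, 21) + E(-5, 3)) = sqrt(18*21 + (1/2)*(7 + 3)/(-5)) = sqrt(378 + (1/2)*(-1/5)*10) = sqrt(378 - 1) = sqrt(377)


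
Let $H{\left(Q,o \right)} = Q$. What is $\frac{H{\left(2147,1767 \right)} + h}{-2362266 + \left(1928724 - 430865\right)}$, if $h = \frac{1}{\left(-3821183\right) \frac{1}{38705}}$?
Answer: $- \frac{8204041196}{3303057333481} \approx -0.0024838$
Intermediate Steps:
$h = - \frac{38705}{3821183}$ ($h = \frac{1}{\left(-3821183\right) \frac{1}{38705}} = \frac{1}{- \frac{3821183}{38705}} = - \frac{38705}{3821183} \approx -0.010129$)
$\frac{H{\left(2147,1767 \right)} + h}{-2362266 + \left(1928724 - 430865\right)} = \frac{2147 - \frac{38705}{3821183}}{-2362266 + \left(1928724 - 430865\right)} = \frac{8204041196}{3821183 \left(-2362266 + 1497859\right)} = \frac{8204041196}{3821183 \left(-864407\right)} = \frac{8204041196}{3821183} \left(- \frac{1}{864407}\right) = - \frac{8204041196}{3303057333481}$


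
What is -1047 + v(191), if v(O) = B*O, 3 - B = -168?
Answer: 31614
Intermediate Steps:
B = 171 (B = 3 - 1*(-168) = 3 + 168 = 171)
v(O) = 171*O
-1047 + v(191) = -1047 + 171*191 = -1047 + 32661 = 31614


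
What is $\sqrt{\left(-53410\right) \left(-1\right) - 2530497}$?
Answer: $i \sqrt{2477087} \approx 1573.9 i$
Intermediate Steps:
$\sqrt{\left(-53410\right) \left(-1\right) - 2530497} = \sqrt{53410 - 2530497} = \sqrt{-2477087} = i \sqrt{2477087}$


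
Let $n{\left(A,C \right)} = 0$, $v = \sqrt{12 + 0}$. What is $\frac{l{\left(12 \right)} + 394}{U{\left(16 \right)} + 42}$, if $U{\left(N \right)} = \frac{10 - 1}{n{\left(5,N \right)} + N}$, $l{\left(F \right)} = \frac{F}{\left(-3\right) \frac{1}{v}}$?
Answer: $\frac{6304}{681} - \frac{128 \sqrt{3}}{681} \approx 8.9314$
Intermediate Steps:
$v = 2 \sqrt{3}$ ($v = \sqrt{12} = 2 \sqrt{3} \approx 3.4641$)
$l{\left(F \right)} = - \frac{2 F \sqrt{3}}{3}$ ($l{\left(F \right)} = \frac{F}{\left(-3\right) \frac{1}{2 \sqrt{3}}} = \frac{F}{\left(-3\right) \frac{\sqrt{3}}{6}} = \frac{F}{\left(- \frac{1}{2}\right) \sqrt{3}} = F \left(- \frac{2 \sqrt{3}}{3}\right) = - \frac{2 F \sqrt{3}}{3}$)
$U{\left(N \right)} = \frac{9}{N}$ ($U{\left(N \right)} = \frac{10 - 1}{0 + N} = \frac{9}{N}$)
$\frac{l{\left(12 \right)} + 394}{U{\left(16 \right)} + 42} = \frac{\left(- \frac{2}{3}\right) 12 \sqrt{3} + 394}{\frac{9}{16} + 42} = \frac{- 8 \sqrt{3} + 394}{9 \cdot \frac{1}{16} + 42} = \frac{394 - 8 \sqrt{3}}{\frac{9}{16} + 42} = \frac{394 - 8 \sqrt{3}}{\frac{681}{16}} = \left(394 - 8 \sqrt{3}\right) \frac{16}{681} = \frac{6304}{681} - \frac{128 \sqrt{3}}{681}$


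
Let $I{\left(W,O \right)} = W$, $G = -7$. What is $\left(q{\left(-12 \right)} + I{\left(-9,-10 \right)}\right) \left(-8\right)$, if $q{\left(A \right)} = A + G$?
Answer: $224$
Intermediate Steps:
$q{\left(A \right)} = -7 + A$ ($q{\left(A \right)} = A - 7 = -7 + A$)
$\left(q{\left(-12 \right)} + I{\left(-9,-10 \right)}\right) \left(-8\right) = \left(\left(-7 - 12\right) - 9\right) \left(-8\right) = \left(-19 - 9\right) \left(-8\right) = \left(-28\right) \left(-8\right) = 224$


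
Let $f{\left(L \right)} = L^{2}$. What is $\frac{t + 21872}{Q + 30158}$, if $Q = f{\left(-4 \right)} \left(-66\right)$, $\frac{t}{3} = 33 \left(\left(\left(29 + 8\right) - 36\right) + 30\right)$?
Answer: $\frac{24941}{29102} \approx 0.85702$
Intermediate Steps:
$t = 3069$ ($t = 3 \cdot 33 \left(\left(\left(29 + 8\right) - 36\right) + 30\right) = 3 \cdot 33 \left(\left(37 - 36\right) + 30\right) = 3 \cdot 33 \left(1 + 30\right) = 3 \cdot 33 \cdot 31 = 3 \cdot 1023 = 3069$)
$Q = -1056$ ($Q = \left(-4\right)^{2} \left(-66\right) = 16 \left(-66\right) = -1056$)
$\frac{t + 21872}{Q + 30158} = \frac{3069 + 21872}{-1056 + 30158} = \frac{24941}{29102}$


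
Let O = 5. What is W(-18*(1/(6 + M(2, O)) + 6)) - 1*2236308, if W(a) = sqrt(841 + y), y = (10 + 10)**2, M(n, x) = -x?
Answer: -2236308 + sqrt(1241) ≈ -2.2363e+6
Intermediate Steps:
y = 400 (y = 20**2 = 400)
W(a) = sqrt(1241) (W(a) = sqrt(841 + 400) = sqrt(1241))
W(-18*(1/(6 + M(2, O)) + 6)) - 1*2236308 = sqrt(1241) - 1*2236308 = sqrt(1241) - 2236308 = -2236308 + sqrt(1241)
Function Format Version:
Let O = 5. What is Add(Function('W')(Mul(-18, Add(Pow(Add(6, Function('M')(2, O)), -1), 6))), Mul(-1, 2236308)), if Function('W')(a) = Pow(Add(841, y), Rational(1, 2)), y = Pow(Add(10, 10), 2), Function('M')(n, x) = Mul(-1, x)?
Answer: Add(-2236308, Pow(1241, Rational(1, 2))) ≈ -2.2363e+6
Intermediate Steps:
y = 400 (y = Pow(20, 2) = 400)
Function('W')(a) = Pow(1241, Rational(1, 2)) (Function('W')(a) = Pow(Add(841, 400), Rational(1, 2)) = Pow(1241, Rational(1, 2)))
Add(Function('W')(Mul(-18, Add(Pow(Add(6, Function('M')(2, O)), -1), 6))), Mul(-1, 2236308)) = Add(Pow(1241, Rational(1, 2)), Mul(-1, 2236308)) = Add(Pow(1241, Rational(1, 2)), -2236308) = Add(-2236308, Pow(1241, Rational(1, 2)))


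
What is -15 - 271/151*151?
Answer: -286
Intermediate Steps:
-15 - 271/151*151 = -15 - 271 = -286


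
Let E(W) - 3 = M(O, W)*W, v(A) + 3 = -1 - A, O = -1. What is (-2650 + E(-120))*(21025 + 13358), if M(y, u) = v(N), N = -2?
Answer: -82759881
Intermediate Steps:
v(A) = -4 - A (v(A) = -3 + (-1 - A) = -4 - A)
M(y, u) = -2 (M(y, u) = -4 - 1*(-2) = -4 + 2 = -2)
E(W) = 3 - 2*W
(-2650 + E(-120))*(21025 + 13358) = (-2650 + (3 - 2*(-120)))*(21025 + 13358) = (-2650 + (3 + 240))*34383 = (-2650 + 243)*34383 = -2407*34383 = -82759881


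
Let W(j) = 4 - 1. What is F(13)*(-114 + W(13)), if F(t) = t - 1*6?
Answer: -777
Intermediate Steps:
W(j) = 3
F(t) = -6 + t (F(t) = t - 6 = -6 + t)
F(13)*(-114 + W(13)) = (-6 + 13)*(-114 + 3) = 7*(-111) = -777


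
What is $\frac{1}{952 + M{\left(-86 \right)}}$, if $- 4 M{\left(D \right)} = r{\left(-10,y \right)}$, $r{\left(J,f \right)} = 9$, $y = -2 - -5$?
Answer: $\frac{4}{3799} \approx 0.0010529$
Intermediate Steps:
$y = 3$ ($y = -2 + 5 = 3$)
$M{\left(D \right)} = - \frac{9}{4}$ ($M{\left(D \right)} = \left(- \frac{1}{4}\right) 9 = - \frac{9}{4}$)
$\frac{1}{952 + M{\left(-86 \right)}} = \frac{1}{952 - \frac{9}{4}} = \frac{1}{\frac{3799}{4}} = \frac{4}{3799}$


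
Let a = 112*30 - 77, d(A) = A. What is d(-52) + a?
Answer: 3231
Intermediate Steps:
a = 3283 (a = 3360 - 77 = 3283)
d(-52) + a = -52 + 3283 = 3231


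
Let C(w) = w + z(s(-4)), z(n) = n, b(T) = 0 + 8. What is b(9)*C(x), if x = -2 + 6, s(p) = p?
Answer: 0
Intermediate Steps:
b(T) = 8
x = 4
C(w) = -4 + w (C(w) = w - 4 = -4 + w)
b(9)*C(x) = 8*(-4 + 4) = 8*0 = 0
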